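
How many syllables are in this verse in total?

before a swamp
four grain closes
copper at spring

Line 1: before (2), a (1), swamp (1) → 4
Line 2: four (1), grain (1), closes (2) → 4
Line 3: copper (2), at (1), spring (1) → 4
Total: 4 + 4 + 4 = 12

12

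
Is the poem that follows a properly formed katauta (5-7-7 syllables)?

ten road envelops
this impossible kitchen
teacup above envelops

Yes

Line 1: "ten road envelops": 1+1+3 = 5 ✓
Line 2: "this impossible kitchen": 1+4+2 = 7 ✓
Line 3: "teacup above envelops": 2+2+3 = 7 ✓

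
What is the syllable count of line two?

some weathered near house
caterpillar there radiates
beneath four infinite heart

Line two: caterpillar(4) + there(1) + radiates(3) = 8

8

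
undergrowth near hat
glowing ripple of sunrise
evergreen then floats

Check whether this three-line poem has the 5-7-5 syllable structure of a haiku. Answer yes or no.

Line 1: undergrowth(3) + near(1) + hat(1) = 5 ✓
Line 2: glowing(2) + ripple(2) + of(1) + sunrise(2) = 7 ✓
Line 3: evergreen(3) + then(1) + floats(1) = 5 ✓

Yes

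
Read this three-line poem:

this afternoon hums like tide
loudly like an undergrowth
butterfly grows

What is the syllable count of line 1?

7

Line 1: this (1), afternoon (3), hums (1), like (1), tide (1) → 7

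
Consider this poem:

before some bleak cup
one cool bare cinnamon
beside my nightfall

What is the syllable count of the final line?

5

The final line: beside (2), my (1), nightfall (2) → 5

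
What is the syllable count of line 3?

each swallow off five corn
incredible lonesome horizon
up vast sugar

Line 3: "up vast sugar": 1+1+2 = 4

4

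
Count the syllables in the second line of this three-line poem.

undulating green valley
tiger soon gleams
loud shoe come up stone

The second line: tiger(2) + soon(1) + gleams(1) = 4

4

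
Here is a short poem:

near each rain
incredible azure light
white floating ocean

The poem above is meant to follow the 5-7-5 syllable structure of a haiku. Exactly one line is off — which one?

Line 1: near (1), each (1), rain (1) → 3 (expected 5)
Line 2: incredible (4), azure (2), light (1) → 7 ✓
Line 3: white (1), floating (2), ocean (2) → 5 ✓

The first line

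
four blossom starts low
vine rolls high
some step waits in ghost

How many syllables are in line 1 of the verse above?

Line 1: four (1), blossom (2), starts (1), low (1) → 5

5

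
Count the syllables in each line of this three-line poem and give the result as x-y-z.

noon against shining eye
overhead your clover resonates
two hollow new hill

6-9-5

Line 1: noon (1), against (2), shining (2), eye (1) → 6
Line 2: overhead (3), your (1), clover (2), resonates (3) → 9
Line 3: two (1), hollow (2), new (1), hill (1) → 5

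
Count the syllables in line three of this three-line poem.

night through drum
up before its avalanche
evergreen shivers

5

Line three: evergreen(3) + shivers(2) = 5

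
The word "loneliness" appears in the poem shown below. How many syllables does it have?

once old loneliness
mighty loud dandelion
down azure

"loneliness" has 3 syllables.

3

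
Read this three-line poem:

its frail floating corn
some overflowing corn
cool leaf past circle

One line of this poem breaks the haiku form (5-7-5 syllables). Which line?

The second line

Line 1: its(1) + frail(1) + floating(2) + corn(1) = 5 ✓
Line 2: some(1) + overflowing(4) + corn(1) = 6 (expected 7)
Line 3: cool(1) + leaf(1) + past(1) + circle(2) = 5 ✓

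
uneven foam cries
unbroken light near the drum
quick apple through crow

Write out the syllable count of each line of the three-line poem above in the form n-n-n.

Line 1: uneven (3), foam (1), cries (1) → 5
Line 2: unbroken (3), light (1), near (1), the (1), drum (1) → 7
Line 3: quick (1), apple (2), through (1), crow (1) → 5

5-7-5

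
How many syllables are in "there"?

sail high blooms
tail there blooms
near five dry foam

"there" has 1 syllable.

1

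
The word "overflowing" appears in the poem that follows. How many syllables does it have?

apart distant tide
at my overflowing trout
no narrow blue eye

4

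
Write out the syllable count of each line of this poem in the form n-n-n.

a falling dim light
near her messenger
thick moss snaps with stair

Line 1: a (1), falling (2), dim (1), light (1) → 5
Line 2: near (1), her (1), messenger (3) → 5
Line 3: thick (1), moss (1), snaps (1), with (1), stair (1) → 5

5-5-5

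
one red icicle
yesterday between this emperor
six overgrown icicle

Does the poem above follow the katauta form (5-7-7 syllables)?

Line 1: one (1), red (1), icicle (3) → 5 ✓
Line 2: yesterday (3), between (2), this (1), emperor (3) → 9 (expected 7)
Line 3: six (1), overgrown (3), icicle (3) → 7 ✓

No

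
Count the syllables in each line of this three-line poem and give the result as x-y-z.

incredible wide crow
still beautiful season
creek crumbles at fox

Line 1: incredible(4) + wide(1) + crow(1) = 6
Line 2: still(1) + beautiful(3) + season(2) = 6
Line 3: creek(1) + crumbles(2) + at(1) + fox(1) = 5

6-6-5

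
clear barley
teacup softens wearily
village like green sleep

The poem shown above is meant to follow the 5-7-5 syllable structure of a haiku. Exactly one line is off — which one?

Line 1

Line 1: "clear barley": 1+2 = 3 (expected 5)
Line 2: "teacup softens wearily": 2+2+3 = 7 ✓
Line 3: "village like green sleep": 2+1+1+1 = 5 ✓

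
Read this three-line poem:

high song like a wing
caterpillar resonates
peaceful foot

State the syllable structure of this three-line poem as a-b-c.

Line 1: high (1), song (1), like (1), a (1), wing (1) → 5
Line 2: caterpillar (4), resonates (3) → 7
Line 3: peaceful (2), foot (1) → 3

5-7-3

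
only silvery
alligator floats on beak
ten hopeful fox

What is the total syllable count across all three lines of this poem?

Line 1: "only silvery": 2+3 = 5
Line 2: "alligator floats on beak": 4+1+1+1 = 7
Line 3: "ten hopeful fox": 1+2+1 = 4
Total: 5 + 7 + 4 = 16

16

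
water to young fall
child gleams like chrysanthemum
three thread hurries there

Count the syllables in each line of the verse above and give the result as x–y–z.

5–7–5

Line 1: water (2), to (1), young (1), fall (1) → 5
Line 2: child (1), gleams (1), like (1), chrysanthemum (4) → 7
Line 3: three (1), thread (1), hurries (2), there (1) → 5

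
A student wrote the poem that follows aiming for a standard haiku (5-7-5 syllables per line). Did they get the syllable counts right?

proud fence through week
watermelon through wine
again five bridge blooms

Line 1: proud(1) + fence(1) + through(1) + week(1) = 4 (expected 5)
Line 2: watermelon(4) + through(1) + wine(1) = 6 (expected 7)
Line 3: again(2) + five(1) + bridge(1) + blooms(1) = 5 ✓

No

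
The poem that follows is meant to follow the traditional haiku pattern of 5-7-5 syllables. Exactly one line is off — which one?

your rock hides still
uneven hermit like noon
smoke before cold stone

Line 1: your(1) + rock(1) + hides(1) + still(1) = 4 (expected 5)
Line 2: uneven(3) + hermit(2) + like(1) + noon(1) = 7 ✓
Line 3: smoke(1) + before(2) + cold(1) + stone(1) = 5 ✓

The first line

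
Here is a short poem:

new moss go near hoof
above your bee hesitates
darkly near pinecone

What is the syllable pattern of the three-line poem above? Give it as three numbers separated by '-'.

5-7-5

Line 1: new(1) + moss(1) + go(1) + near(1) + hoof(1) = 5
Line 2: above(2) + your(1) + bee(1) + hesitates(3) = 7
Line 3: darkly(2) + near(1) + pinecone(2) = 5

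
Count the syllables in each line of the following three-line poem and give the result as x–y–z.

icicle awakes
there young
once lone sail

5–2–3

Line 1: icicle (3), awakes (2) → 5
Line 2: there (1), young (1) → 2
Line 3: once (1), lone (1), sail (1) → 3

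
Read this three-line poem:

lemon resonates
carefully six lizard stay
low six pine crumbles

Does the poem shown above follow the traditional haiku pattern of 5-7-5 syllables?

Line 1: "lemon resonates": 2+3 = 5 ✓
Line 2: "carefully six lizard stay": 3+1+2+1 = 7 ✓
Line 3: "low six pine crumbles": 1+1+1+2 = 5 ✓

Yes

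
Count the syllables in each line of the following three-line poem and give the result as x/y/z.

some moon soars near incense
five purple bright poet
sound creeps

Line 1: some (1), moon (1), soars (1), near (1), incense (2) → 6
Line 2: five (1), purple (2), bright (1), poet (2) → 6
Line 3: sound (1), creeps (1) → 2

6/6/2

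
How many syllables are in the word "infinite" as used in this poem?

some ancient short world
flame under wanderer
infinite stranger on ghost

3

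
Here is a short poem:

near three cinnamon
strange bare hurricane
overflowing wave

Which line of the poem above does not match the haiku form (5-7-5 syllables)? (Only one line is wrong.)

The second line

Line 1: near(1) + three(1) + cinnamon(3) = 5 ✓
Line 2: strange(1) + bare(1) + hurricane(3) = 5 (expected 7)
Line 3: overflowing(4) + wave(1) = 5 ✓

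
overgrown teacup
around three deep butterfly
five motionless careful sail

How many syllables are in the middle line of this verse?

The middle line: around (2), three (1), deep (1), butterfly (3) → 7

7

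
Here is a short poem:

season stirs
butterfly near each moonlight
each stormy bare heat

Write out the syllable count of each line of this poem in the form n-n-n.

3-7-5

Line 1: season (2), stirs (1) → 3
Line 2: butterfly (3), near (1), each (1), moonlight (2) → 7
Line 3: each (1), stormy (2), bare (1), heat (1) → 5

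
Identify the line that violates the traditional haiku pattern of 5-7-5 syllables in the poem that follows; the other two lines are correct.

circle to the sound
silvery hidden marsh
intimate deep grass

Line 1: circle (2), to (1), the (1), sound (1) → 5 ✓
Line 2: silvery (3), hidden (2), marsh (1) → 6 (expected 7)
Line 3: intimate (3), deep (1), grass (1) → 5 ✓

Line 2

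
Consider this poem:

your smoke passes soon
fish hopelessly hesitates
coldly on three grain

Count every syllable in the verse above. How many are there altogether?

17

Line 1: your(1) + smoke(1) + passes(2) + soon(1) = 5
Line 2: fish(1) + hopelessly(3) + hesitates(3) = 7
Line 3: coldly(2) + on(1) + three(1) + grain(1) = 5
Total: 5 + 7 + 5 = 17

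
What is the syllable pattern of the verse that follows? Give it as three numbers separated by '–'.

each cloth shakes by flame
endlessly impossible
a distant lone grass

5–7–5

Line 1: "each cloth shakes by flame": 1+1+1+1+1 = 5
Line 2: "endlessly impossible": 3+4 = 7
Line 3: "a distant lone grass": 1+2+1+1 = 5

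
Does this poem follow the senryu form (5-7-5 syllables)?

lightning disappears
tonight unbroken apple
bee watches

No

Line 1: "lightning disappears": 2+3 = 5 ✓
Line 2: "tonight unbroken apple": 2+3+2 = 7 ✓
Line 3: "bee watches": 1+2 = 3 (expected 5)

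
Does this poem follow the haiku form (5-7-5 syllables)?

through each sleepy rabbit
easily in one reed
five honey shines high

No

Line 1: through (1), each (1), sleepy (2), rabbit (2) → 6 (expected 5)
Line 2: easily (3), in (1), one (1), reed (1) → 6 (expected 7)
Line 3: five (1), honey (2), shines (1), high (1) → 5 ✓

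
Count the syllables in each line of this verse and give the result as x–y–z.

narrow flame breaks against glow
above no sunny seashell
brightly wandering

Line 1: narrow (2), flame (1), breaks (1), against (2), glow (1) → 7
Line 2: above (2), no (1), sunny (2), seashell (2) → 7
Line 3: brightly (2), wandering (3) → 5

7–7–5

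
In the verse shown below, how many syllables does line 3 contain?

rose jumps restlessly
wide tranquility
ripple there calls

Line 3: ripple(2) + there(1) + calls(1) = 4

4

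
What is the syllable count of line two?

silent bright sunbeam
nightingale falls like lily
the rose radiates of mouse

7

Line two: nightingale(3) + falls(1) + like(1) + lily(2) = 7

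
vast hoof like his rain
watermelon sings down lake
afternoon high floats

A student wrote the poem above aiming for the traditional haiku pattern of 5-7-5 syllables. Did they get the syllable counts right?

Line 1: vast(1) + hoof(1) + like(1) + his(1) + rain(1) = 5 ✓
Line 2: watermelon(4) + sings(1) + down(1) + lake(1) = 7 ✓
Line 3: afternoon(3) + high(1) + floats(1) = 5 ✓

Yes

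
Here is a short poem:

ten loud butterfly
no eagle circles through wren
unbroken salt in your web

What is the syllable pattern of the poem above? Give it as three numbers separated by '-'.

5-7-7

Line 1: "ten loud butterfly": 1+1+3 = 5
Line 2: "no eagle circles through wren": 1+2+2+1+1 = 7
Line 3: "unbroken salt in your web": 3+1+1+1+1 = 7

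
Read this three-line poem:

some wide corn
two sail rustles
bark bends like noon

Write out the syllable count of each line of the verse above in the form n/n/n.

Line 1: some(1) + wide(1) + corn(1) = 3
Line 2: two(1) + sail(1) + rustles(2) = 4
Line 3: bark(1) + bends(1) + like(1) + noon(1) = 4

3/4/4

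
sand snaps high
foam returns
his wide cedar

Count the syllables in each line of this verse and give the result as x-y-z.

Line 1: sand(1) + snaps(1) + high(1) = 3
Line 2: foam(1) + returns(2) = 3
Line 3: his(1) + wide(1) + cedar(2) = 4

3-3-4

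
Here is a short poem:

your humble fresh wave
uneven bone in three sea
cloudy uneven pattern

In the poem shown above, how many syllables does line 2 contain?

Line 2: uneven (3), bone (1), in (1), three (1), sea (1) → 7

7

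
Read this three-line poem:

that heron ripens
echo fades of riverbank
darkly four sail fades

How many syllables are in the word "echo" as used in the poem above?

2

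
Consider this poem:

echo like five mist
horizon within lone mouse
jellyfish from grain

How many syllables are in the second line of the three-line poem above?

7

The second line: "horizon within lone mouse": 3+2+1+1 = 7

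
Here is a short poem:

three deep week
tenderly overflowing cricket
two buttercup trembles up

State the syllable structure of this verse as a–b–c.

3–9–7

Line 1: three (1), deep (1), week (1) → 3
Line 2: tenderly (3), overflowing (4), cricket (2) → 9
Line 3: two (1), buttercup (3), trembles (2), up (1) → 7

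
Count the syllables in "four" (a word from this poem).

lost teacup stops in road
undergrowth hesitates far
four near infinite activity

1

"four" has 1 syllable.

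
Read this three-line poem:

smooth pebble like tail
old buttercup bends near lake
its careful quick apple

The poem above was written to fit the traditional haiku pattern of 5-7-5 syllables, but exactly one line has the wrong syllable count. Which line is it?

Line 1: "smooth pebble like tail": 1+2+1+1 = 5 ✓
Line 2: "old buttercup bends near lake": 1+3+1+1+1 = 7 ✓
Line 3: "its careful quick apple": 1+2+1+2 = 6 (expected 5)

Line 3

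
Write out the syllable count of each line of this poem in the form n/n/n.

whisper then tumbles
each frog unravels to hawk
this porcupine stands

Line 1: whisper(2) + then(1) + tumbles(2) = 5
Line 2: each(1) + frog(1) + unravels(3) + to(1) + hawk(1) = 7
Line 3: this(1) + porcupine(3) + stands(1) = 5

5/7/5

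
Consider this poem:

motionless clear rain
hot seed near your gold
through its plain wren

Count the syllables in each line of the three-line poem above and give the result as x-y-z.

Line 1: motionless(3) + clear(1) + rain(1) = 5
Line 2: hot(1) + seed(1) + near(1) + your(1) + gold(1) = 5
Line 3: through(1) + its(1) + plain(1) + wren(1) = 4

5-5-4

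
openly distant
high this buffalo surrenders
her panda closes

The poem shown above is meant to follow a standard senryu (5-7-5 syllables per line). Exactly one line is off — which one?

The second line

Line 1: openly(3) + distant(2) = 5 ✓
Line 2: high(1) + this(1) + buffalo(3) + surrenders(3) = 8 (expected 7)
Line 3: her(1) + panda(2) + closes(2) = 5 ✓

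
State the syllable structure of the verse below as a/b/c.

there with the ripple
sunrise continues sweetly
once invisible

Line 1: there (1), with (1), the (1), ripple (2) → 5
Line 2: sunrise (2), continues (3), sweetly (2) → 7
Line 3: once (1), invisible (4) → 5

5/7/5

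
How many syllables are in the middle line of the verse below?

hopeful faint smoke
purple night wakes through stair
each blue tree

The middle line: purple(2) + night(1) + wakes(1) + through(1) + stair(1) = 6

6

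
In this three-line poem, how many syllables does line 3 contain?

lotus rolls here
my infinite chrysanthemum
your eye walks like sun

5

Line 3: "your eye walks like sun": 1+1+1+1+1 = 5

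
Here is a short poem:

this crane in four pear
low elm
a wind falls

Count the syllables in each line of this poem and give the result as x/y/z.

Line 1: this (1), crane (1), in (1), four (1), pear (1) → 5
Line 2: low (1), elm (1) → 2
Line 3: a (1), wind (1), falls (1) → 3

5/2/3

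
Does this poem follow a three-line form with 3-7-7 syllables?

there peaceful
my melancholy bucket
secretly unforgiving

Line 1: there(1) + peaceful(2) = 3 ✓
Line 2: my(1) + melancholy(4) + bucket(2) = 7 ✓
Line 3: secretly(3) + unforgiving(4) = 7 ✓

Yes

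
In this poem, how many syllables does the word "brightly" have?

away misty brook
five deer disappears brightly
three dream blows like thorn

2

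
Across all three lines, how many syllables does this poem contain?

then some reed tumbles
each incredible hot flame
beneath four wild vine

17

Line 1: then(1) + some(1) + reed(1) + tumbles(2) = 5
Line 2: each(1) + incredible(4) + hot(1) + flame(1) = 7
Line 3: beneath(2) + four(1) + wild(1) + vine(1) = 5
Total: 5 + 7 + 5 = 17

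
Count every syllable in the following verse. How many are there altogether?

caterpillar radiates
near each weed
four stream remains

14

Line 1: caterpillar (4), radiates (3) → 7
Line 2: near (1), each (1), weed (1) → 3
Line 3: four (1), stream (1), remains (2) → 4
Total: 7 + 3 + 4 = 14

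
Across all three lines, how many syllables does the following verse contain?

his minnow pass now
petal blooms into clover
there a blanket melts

Line 1: "his minnow pass now": 1+2+1+1 = 5
Line 2: "petal blooms into clover": 2+1+2+2 = 7
Line 3: "there a blanket melts": 1+1+2+1 = 5
Total: 5 + 7 + 5 = 17

17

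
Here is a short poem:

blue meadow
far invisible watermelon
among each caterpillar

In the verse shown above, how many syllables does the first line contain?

3

The first line: "blue meadow": 1+2 = 3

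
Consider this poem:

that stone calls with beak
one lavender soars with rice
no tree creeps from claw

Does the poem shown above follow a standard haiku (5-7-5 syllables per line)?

Line 1: "that stone calls with beak": 1+1+1+1+1 = 5 ✓
Line 2: "one lavender soars with rice": 1+3+1+1+1 = 7 ✓
Line 3: "no tree creeps from claw": 1+1+1+1+1 = 5 ✓

Yes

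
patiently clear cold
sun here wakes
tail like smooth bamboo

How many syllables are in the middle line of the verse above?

3

The middle line: "sun here wakes": 1+1+1 = 3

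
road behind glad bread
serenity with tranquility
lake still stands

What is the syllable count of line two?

Line two: "serenity with tranquility": 4+1+4 = 9

9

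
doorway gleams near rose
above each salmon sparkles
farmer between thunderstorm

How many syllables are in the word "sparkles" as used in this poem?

"sparkles" has 2 syllables.

2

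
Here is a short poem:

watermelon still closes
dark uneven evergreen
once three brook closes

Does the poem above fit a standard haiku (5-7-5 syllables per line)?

Line 1: watermelon(4) + still(1) + closes(2) = 7 (expected 5)
Line 2: dark(1) + uneven(3) + evergreen(3) = 7 ✓
Line 3: once(1) + three(1) + brook(1) + closes(2) = 5 ✓

No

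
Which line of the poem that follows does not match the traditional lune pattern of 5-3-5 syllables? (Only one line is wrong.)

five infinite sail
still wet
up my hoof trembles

Line 1: five(1) + infinite(3) + sail(1) = 5 ✓
Line 2: still(1) + wet(1) = 2 (expected 3)
Line 3: up(1) + my(1) + hoof(1) + trembles(2) = 5 ✓

Line 2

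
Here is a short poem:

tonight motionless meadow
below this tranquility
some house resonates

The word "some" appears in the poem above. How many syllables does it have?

1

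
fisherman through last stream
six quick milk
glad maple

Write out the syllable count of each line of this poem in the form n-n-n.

6-3-3

Line 1: "fisherman through last stream": 3+1+1+1 = 6
Line 2: "six quick milk": 1+1+1 = 3
Line 3: "glad maple": 1+2 = 3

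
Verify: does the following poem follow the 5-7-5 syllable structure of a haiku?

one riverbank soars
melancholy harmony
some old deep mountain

Line 1: one(1) + riverbank(3) + soars(1) = 5 ✓
Line 2: melancholy(4) + harmony(3) = 7 ✓
Line 3: some(1) + old(1) + deep(1) + mountain(2) = 5 ✓

Yes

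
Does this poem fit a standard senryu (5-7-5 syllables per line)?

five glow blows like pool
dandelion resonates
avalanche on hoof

Yes

Line 1: five(1) + glow(1) + blows(1) + like(1) + pool(1) = 5 ✓
Line 2: dandelion(4) + resonates(3) = 7 ✓
Line 3: avalanche(3) + on(1) + hoof(1) = 5 ✓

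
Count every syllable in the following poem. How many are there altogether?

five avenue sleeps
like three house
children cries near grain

13

Line 1: five(1) + avenue(3) + sleeps(1) = 5
Line 2: like(1) + three(1) + house(1) = 3
Line 3: children(2) + cries(1) + near(1) + grain(1) = 5
Total: 5 + 3 + 5 = 13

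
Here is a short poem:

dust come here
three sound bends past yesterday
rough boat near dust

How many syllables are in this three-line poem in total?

Line 1: dust(1) + come(1) + here(1) = 3
Line 2: three(1) + sound(1) + bends(1) + past(1) + yesterday(3) = 7
Line 3: rough(1) + boat(1) + near(1) + dust(1) = 4
Total: 3 + 7 + 4 = 14

14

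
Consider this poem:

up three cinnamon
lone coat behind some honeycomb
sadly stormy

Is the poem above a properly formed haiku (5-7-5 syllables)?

No

Line 1: "up three cinnamon": 1+1+3 = 5 ✓
Line 2: "lone coat behind some honeycomb": 1+1+2+1+3 = 8 (expected 7)
Line 3: "sadly stormy": 2+2 = 4 (expected 5)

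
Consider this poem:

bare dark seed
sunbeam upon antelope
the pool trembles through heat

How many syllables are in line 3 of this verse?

Line 3: "the pool trembles through heat": 1+1+2+1+1 = 6

6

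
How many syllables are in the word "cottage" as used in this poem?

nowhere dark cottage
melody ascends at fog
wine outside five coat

2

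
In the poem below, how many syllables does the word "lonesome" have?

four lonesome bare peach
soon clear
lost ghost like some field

2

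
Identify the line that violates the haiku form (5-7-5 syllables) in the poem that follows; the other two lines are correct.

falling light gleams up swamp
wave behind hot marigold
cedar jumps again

Line 1: falling(2) + light(1) + gleams(1) + up(1) + swamp(1) = 6 (expected 5)
Line 2: wave(1) + behind(2) + hot(1) + marigold(3) = 7 ✓
Line 3: cedar(2) + jumps(1) + again(2) = 5 ✓

Line 1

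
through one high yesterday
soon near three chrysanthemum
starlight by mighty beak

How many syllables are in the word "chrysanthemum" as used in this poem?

4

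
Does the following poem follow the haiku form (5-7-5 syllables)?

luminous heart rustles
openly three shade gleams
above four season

No

Line 1: luminous (3), heart (1), rustles (2) → 6 (expected 5)
Line 2: openly (3), three (1), shade (1), gleams (1) → 6 (expected 7)
Line 3: above (2), four (1), season (2) → 5 ✓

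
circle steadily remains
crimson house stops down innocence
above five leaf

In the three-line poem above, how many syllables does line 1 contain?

Line 1: "circle steadily remains": 2+3+2 = 7

7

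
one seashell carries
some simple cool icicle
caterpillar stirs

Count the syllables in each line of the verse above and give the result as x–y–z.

Line 1: one(1) + seashell(2) + carries(2) = 5
Line 2: some(1) + simple(2) + cool(1) + icicle(3) = 7
Line 3: caterpillar(4) + stirs(1) = 5

5–7–5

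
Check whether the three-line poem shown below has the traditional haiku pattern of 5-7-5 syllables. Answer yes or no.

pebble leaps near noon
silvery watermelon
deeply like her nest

Yes

Line 1: pebble(2) + leaps(1) + near(1) + noon(1) = 5 ✓
Line 2: silvery(3) + watermelon(4) = 7 ✓
Line 3: deeply(2) + like(1) + her(1) + nest(1) = 5 ✓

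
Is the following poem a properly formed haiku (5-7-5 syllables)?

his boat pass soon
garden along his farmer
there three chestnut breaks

Line 1: "his boat pass soon": 1+1+1+1 = 4 (expected 5)
Line 2: "garden along his farmer": 2+2+1+2 = 7 ✓
Line 3: "there three chestnut breaks": 1+1+2+1 = 5 ✓

No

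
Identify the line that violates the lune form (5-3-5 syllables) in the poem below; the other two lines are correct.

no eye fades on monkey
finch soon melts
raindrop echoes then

The first line

Line 1: "no eye fades on monkey": 1+1+1+1+2 = 6 (expected 5)
Line 2: "finch soon melts": 1+1+1 = 3 ✓
Line 3: "raindrop echoes then": 2+2+1 = 5 ✓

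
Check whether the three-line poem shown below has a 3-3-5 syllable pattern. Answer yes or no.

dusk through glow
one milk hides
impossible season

No

Line 1: "dusk through glow": 1+1+1 = 3 ✓
Line 2: "one milk hides": 1+1+1 = 3 ✓
Line 3: "impossible season": 4+2 = 6 (expected 5)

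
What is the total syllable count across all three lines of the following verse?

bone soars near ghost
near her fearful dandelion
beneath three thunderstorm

18

Line 1: bone(1) + soars(1) + near(1) + ghost(1) = 4
Line 2: near(1) + her(1) + fearful(2) + dandelion(4) = 8
Line 3: beneath(2) + three(1) + thunderstorm(3) = 6
Total: 4 + 8 + 6 = 18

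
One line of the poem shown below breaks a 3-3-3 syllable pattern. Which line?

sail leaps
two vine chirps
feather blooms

Line 1

Line 1: "sail leaps": 1+1 = 2 (expected 3)
Line 2: "two vine chirps": 1+1+1 = 3 ✓
Line 3: "feather blooms": 2+1 = 3 ✓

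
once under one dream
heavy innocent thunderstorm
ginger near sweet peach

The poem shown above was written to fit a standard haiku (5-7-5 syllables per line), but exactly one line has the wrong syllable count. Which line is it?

The second line

Line 1: once(1) + under(2) + one(1) + dream(1) = 5 ✓
Line 2: heavy(2) + innocent(3) + thunderstorm(3) = 8 (expected 7)
Line 3: ginger(2) + near(1) + sweet(1) + peach(1) = 5 ✓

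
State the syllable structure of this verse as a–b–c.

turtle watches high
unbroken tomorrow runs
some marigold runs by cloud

Line 1: "turtle watches high": 2+2+1 = 5
Line 2: "unbroken tomorrow runs": 3+3+1 = 7
Line 3: "some marigold runs by cloud": 1+3+1+1+1 = 7

5–7–7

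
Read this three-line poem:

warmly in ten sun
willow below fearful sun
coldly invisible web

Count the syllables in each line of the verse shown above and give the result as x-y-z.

Line 1: warmly(2) + in(1) + ten(1) + sun(1) = 5
Line 2: willow(2) + below(2) + fearful(2) + sun(1) = 7
Line 3: coldly(2) + invisible(4) + web(1) = 7

5-7-7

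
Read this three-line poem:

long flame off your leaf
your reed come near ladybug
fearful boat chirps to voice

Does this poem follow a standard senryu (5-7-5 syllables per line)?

Line 1: long(1) + flame(1) + off(1) + your(1) + leaf(1) = 5 ✓
Line 2: your(1) + reed(1) + come(1) + near(1) + ladybug(3) = 7 ✓
Line 3: fearful(2) + boat(1) + chirps(1) + to(1) + voice(1) = 6 (expected 5)

No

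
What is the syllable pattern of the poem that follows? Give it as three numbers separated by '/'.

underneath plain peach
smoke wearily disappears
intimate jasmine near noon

Line 1: underneath(3) + plain(1) + peach(1) = 5
Line 2: smoke(1) + wearily(3) + disappears(3) = 7
Line 3: intimate(3) + jasmine(2) + near(1) + noon(1) = 7

5/7/7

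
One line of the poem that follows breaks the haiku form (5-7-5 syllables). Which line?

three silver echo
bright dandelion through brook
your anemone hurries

Line 3

Line 1: three (1), silver (2), echo (2) → 5 ✓
Line 2: bright (1), dandelion (4), through (1), brook (1) → 7 ✓
Line 3: your (1), anemone (4), hurries (2) → 7 (expected 5)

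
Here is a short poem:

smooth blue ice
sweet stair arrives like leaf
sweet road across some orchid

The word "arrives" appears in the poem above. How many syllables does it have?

"arrives" has 2 syllables.

2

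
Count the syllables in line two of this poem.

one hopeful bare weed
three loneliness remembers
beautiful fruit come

7

Line two: three (1), loneliness (3), remembers (3) → 7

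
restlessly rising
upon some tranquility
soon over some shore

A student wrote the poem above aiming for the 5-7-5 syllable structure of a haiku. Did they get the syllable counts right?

Line 1: restlessly (3), rising (2) → 5 ✓
Line 2: upon (2), some (1), tranquility (4) → 7 ✓
Line 3: soon (1), over (2), some (1), shore (1) → 5 ✓

Yes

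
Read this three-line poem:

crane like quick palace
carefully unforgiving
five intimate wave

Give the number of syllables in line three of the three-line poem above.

Line three: five(1) + intimate(3) + wave(1) = 5

5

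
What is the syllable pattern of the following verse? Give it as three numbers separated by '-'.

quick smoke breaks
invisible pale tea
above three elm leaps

Line 1: quick(1) + smoke(1) + breaks(1) = 3
Line 2: invisible(4) + pale(1) + tea(1) = 6
Line 3: above(2) + three(1) + elm(1) + leaps(1) = 5

3-6-5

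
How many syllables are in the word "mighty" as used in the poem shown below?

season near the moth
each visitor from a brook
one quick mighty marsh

2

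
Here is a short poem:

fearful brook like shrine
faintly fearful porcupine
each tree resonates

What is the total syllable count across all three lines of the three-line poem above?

Line 1: fearful (2), brook (1), like (1), shrine (1) → 5
Line 2: faintly (2), fearful (2), porcupine (3) → 7
Line 3: each (1), tree (1), resonates (3) → 5
Total: 5 + 7 + 5 = 17

17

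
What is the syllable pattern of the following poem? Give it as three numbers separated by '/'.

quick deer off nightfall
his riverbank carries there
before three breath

Line 1: quick(1) + deer(1) + off(1) + nightfall(2) = 5
Line 2: his(1) + riverbank(3) + carries(2) + there(1) = 7
Line 3: before(2) + three(1) + breath(1) = 4

5/7/4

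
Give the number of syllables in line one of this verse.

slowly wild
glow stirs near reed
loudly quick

3

Line one: "slowly wild": 2+1 = 3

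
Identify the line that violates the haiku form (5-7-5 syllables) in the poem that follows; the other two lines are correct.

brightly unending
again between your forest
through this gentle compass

Line 1: "brightly unending": 2+3 = 5 ✓
Line 2: "again between your forest": 2+2+1+2 = 7 ✓
Line 3: "through this gentle compass": 1+1+2+2 = 6 (expected 5)

The third line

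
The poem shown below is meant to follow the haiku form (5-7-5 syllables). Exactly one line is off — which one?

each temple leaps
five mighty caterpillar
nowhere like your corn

The first line

Line 1: each(1) + temple(2) + leaps(1) = 4 (expected 5)
Line 2: five(1) + mighty(2) + caterpillar(4) = 7 ✓
Line 3: nowhere(2) + like(1) + your(1) + corn(1) = 5 ✓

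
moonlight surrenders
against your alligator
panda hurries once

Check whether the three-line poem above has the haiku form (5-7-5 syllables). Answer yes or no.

Yes

Line 1: moonlight (2), surrenders (3) → 5 ✓
Line 2: against (2), your (1), alligator (4) → 7 ✓
Line 3: panda (2), hurries (2), once (1) → 5 ✓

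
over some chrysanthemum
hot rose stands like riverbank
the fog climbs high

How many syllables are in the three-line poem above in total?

18

Line 1: over(2) + some(1) + chrysanthemum(4) = 7
Line 2: hot(1) + rose(1) + stands(1) + like(1) + riverbank(3) = 7
Line 3: the(1) + fog(1) + climbs(1) + high(1) = 4
Total: 7 + 7 + 4 = 18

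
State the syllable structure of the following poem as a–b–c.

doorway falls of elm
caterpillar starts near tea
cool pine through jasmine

Line 1: doorway (2), falls (1), of (1), elm (1) → 5
Line 2: caterpillar (4), starts (1), near (1), tea (1) → 7
Line 3: cool (1), pine (1), through (1), jasmine (2) → 5

5–7–5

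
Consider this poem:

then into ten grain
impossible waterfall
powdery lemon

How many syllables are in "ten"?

1

"ten" has 1 syllable.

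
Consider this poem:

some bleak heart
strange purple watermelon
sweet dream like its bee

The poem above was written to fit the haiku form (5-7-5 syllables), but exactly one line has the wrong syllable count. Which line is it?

The first line

Line 1: some (1), bleak (1), heart (1) → 3 (expected 5)
Line 2: strange (1), purple (2), watermelon (4) → 7 ✓
Line 3: sweet (1), dream (1), like (1), its (1), bee (1) → 5 ✓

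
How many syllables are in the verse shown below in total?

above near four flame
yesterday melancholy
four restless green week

Line 1: "above near four flame": 2+1+1+1 = 5
Line 2: "yesterday melancholy": 3+4 = 7
Line 3: "four restless green week": 1+2+1+1 = 5
Total: 5 + 7 + 5 = 17

17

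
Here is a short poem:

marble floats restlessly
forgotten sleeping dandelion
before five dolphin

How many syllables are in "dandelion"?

4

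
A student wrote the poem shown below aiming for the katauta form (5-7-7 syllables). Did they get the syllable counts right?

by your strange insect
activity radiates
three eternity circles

Line 1: by(1) + your(1) + strange(1) + insect(2) = 5 ✓
Line 2: activity(4) + radiates(3) = 7 ✓
Line 3: three(1) + eternity(4) + circles(2) = 7 ✓

Yes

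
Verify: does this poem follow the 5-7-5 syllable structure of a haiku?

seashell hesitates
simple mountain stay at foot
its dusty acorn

Line 1: "seashell hesitates": 2+3 = 5 ✓
Line 2: "simple mountain stay at foot": 2+2+1+1+1 = 7 ✓
Line 3: "its dusty acorn": 1+2+2 = 5 ✓

Yes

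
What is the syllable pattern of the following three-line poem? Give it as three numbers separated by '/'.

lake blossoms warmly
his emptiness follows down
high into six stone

5/7/5

Line 1: lake (1), blossoms (2), warmly (2) → 5
Line 2: his (1), emptiness (3), follows (2), down (1) → 7
Line 3: high (1), into (2), six (1), stone (1) → 5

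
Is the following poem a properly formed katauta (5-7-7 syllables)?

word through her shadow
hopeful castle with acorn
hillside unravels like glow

Yes

Line 1: word (1), through (1), her (1), shadow (2) → 5 ✓
Line 2: hopeful (2), castle (2), with (1), acorn (2) → 7 ✓
Line 3: hillside (2), unravels (3), like (1), glow (1) → 7 ✓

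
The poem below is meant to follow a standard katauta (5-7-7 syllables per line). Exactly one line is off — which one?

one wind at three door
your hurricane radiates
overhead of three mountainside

Line 3

Line 1: one (1), wind (1), at (1), three (1), door (1) → 5 ✓
Line 2: your (1), hurricane (3), radiates (3) → 7 ✓
Line 3: overhead (3), of (1), three (1), mountainside (3) → 8 (expected 7)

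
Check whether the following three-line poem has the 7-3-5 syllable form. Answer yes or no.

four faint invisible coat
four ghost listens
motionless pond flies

No

Line 1: four (1), faint (1), invisible (4), coat (1) → 7 ✓
Line 2: four (1), ghost (1), listens (2) → 4 (expected 3)
Line 3: motionless (3), pond (1), flies (1) → 5 ✓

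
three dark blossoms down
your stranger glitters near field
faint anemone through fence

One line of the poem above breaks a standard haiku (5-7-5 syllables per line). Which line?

Line 1: three (1), dark (1), blossoms (2), down (1) → 5 ✓
Line 2: your (1), stranger (2), glitters (2), near (1), field (1) → 7 ✓
Line 3: faint (1), anemone (4), through (1), fence (1) → 7 (expected 5)

The third line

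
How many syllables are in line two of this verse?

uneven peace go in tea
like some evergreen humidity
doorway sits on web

9

Line two: "like some evergreen humidity": 1+1+3+4 = 9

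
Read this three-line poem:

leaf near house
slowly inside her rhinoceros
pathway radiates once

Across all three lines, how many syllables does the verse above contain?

18

Line 1: "leaf near house": 1+1+1 = 3
Line 2: "slowly inside her rhinoceros": 2+2+1+4 = 9
Line 3: "pathway radiates once": 2+3+1 = 6
Total: 3 + 9 + 6 = 18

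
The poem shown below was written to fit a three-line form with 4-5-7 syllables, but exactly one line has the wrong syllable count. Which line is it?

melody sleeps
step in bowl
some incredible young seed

Line 1: "melody sleeps": 3+1 = 4 ✓
Line 2: "step in bowl": 1+1+1 = 3 (expected 5)
Line 3: "some incredible young seed": 1+4+1+1 = 7 ✓

The second line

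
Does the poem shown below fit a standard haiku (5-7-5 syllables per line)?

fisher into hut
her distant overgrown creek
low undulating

Line 1: fisher (2), into (2), hut (1) → 5 ✓
Line 2: her (1), distant (2), overgrown (3), creek (1) → 7 ✓
Line 3: low (1), undulating (4) → 5 ✓

Yes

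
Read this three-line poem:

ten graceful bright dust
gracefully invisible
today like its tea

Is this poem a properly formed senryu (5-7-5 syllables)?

Line 1: "ten graceful bright dust": 1+2+1+1 = 5 ✓
Line 2: "gracefully invisible": 3+4 = 7 ✓
Line 3: "today like its tea": 2+1+1+1 = 5 ✓

Yes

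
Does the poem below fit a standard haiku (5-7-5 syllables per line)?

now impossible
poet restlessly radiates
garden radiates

No

Line 1: now(1) + impossible(4) = 5 ✓
Line 2: poet(2) + restlessly(3) + radiates(3) = 8 (expected 7)
Line 3: garden(2) + radiates(3) = 5 ✓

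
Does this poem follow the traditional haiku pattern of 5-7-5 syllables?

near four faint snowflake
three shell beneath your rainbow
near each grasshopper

Yes

Line 1: near(1) + four(1) + faint(1) + snowflake(2) = 5 ✓
Line 2: three(1) + shell(1) + beneath(2) + your(1) + rainbow(2) = 7 ✓
Line 3: near(1) + each(1) + grasshopper(3) = 5 ✓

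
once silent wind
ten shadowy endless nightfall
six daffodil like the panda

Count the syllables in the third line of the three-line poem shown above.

The third line: "six daffodil like the panda": 1+3+1+1+2 = 8

8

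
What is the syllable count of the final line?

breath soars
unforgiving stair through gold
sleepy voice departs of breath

The final line: "sleepy voice departs of breath": 2+1+2+1+1 = 7

7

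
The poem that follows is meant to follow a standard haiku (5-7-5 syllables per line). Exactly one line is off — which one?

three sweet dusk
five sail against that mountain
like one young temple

Line 1

Line 1: three (1), sweet (1), dusk (1) → 3 (expected 5)
Line 2: five (1), sail (1), against (2), that (1), mountain (2) → 7 ✓
Line 3: like (1), one (1), young (1), temple (2) → 5 ✓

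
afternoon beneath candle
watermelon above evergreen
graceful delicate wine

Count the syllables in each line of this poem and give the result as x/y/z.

7/9/6

Line 1: afternoon (3), beneath (2), candle (2) → 7
Line 2: watermelon (4), above (2), evergreen (3) → 9
Line 3: graceful (2), delicate (3), wine (1) → 6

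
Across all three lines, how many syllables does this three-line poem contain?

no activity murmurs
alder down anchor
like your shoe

Line 1: no(1) + activity(4) + murmurs(2) = 7
Line 2: alder(2) + down(1) + anchor(2) = 5
Line 3: like(1) + your(1) + shoe(1) = 3
Total: 7 + 5 + 3 = 15

15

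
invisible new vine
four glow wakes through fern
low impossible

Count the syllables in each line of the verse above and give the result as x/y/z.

6/5/5

Line 1: "invisible new vine": 4+1+1 = 6
Line 2: "four glow wakes through fern": 1+1+1+1+1 = 5
Line 3: "low impossible": 1+4 = 5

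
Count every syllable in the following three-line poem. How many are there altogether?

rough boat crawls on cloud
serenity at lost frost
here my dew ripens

17

Line 1: "rough boat crawls on cloud": 1+1+1+1+1 = 5
Line 2: "serenity at lost frost": 4+1+1+1 = 7
Line 3: "here my dew ripens": 1+1+1+2 = 5
Total: 5 + 7 + 5 = 17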